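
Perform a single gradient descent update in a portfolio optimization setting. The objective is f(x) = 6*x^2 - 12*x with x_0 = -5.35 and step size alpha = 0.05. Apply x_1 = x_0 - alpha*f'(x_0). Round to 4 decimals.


We compute the gradient at x_0 and apply the update.
f'(x) = 12*x - 12
f'(-5.35) = 12*-5.35 - 12 = -76.2
x_1 = -5.35 - 0.05*-76.2 = -1.54


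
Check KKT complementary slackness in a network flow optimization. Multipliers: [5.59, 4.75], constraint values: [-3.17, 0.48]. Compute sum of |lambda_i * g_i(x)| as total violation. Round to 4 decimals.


KKT complementary slackness check:
lambda_1 * g_1 = 5.59 * -3.17 = -17.7203
lambda_2 * g_2 = 4.75 * 0.48 = 2.28
Total violation = 17.7203 + 2.28 = 20.0003


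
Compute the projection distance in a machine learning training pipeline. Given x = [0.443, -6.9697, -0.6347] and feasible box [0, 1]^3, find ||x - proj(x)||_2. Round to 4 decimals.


Project each component onto [0, 1].
clip(0.443) = 0.443, clip(-6.9697) = 0.0, clip(-0.6347) = 0.0
Projection = [0.443, 0.0, 0.0]
Squared diffs: [0.0, 48.5767, 0.4028]
Distance = sqrt(48.9795) = 6.9985


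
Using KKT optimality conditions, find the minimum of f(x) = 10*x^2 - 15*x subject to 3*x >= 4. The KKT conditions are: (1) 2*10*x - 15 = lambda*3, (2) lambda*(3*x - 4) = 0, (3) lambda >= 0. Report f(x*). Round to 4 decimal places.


Step 1: Try lambda = 0 (constraint inactive).
x_unc = 15/(2*10) = 0.75
Check: 3*0.75 = 2.25 < 4 -- violated!
Step 2: Constraint must be active: 3*x = 4
x* = 4/3 = 1.3333 (rounded; the exact value 4/3 is used below)
lambda = (2*10*(4/3) - 15)/3 = 3.8889
Step 3: Compute optimal value.
f(x*) = 10*(4/3)^2 - 15*(4/3) = -2.2222


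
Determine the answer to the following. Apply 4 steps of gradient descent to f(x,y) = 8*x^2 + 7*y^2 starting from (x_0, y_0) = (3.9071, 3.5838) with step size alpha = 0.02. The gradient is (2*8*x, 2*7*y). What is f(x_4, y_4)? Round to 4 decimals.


Gradient descent on f(x,y) = 8*x^2 + 7*y^2.
Starting point: (3.9071, 3.5838), alpha = 0.02
Step 1: grad_x = 2*8*3.9071 = 62.5136, grad_y = 2*7*3.5838 = 50.1732
  x_1 = 3.9071 - 0.02*62.5136 = 2.6568
  y_1 = 3.5838 - 0.02*50.1732 = 2.5803
Step 2: grad_x = 2*8*2.6568 = 42.5092, grad_y = 2*7*2.5803 = 36.1247
  x_2 = 2.6568 - 0.02*42.5092 = 1.8066
  y_2 = 2.5803 - 0.02*36.1247 = 1.8578
Step 3: grad_x = 2*8*1.8066 = 28.9063, grad_y = 2*7*1.8578 = 26.0098
  x_3 = 1.8066 - 0.02*28.9063 = 1.2285
  y_3 = 1.8578 - 0.02*26.0098 = 1.3376
Step 4: grad_x = 2*8*1.2285 = 19.6563, grad_y = 2*7*1.3376 = 18.727
  x_4 = 1.2285 - 0.02*19.6563 = 0.8354
  y_4 = 1.3376 - 0.02*18.727 = 0.9631
f(0.8354, 0.9631) = 8*0.8354^2 + 7*0.9631^2 = 12.076


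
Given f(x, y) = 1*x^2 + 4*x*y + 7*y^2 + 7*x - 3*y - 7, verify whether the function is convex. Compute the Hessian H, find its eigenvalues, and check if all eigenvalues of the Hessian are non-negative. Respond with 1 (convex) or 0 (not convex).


The Hessian of f(x,y) = 1*x^2 + 4*x*y + 7*y^2 + 7*x - 3*y - 7 is:
H = [[2, 4], [4, 14]]
Trace = 2 + 14 = 16
Determinant = 2*14 - (4)^2 = 12
Discriminant = (16)^2 - 4*12 = 208.0
Eigenvalues: lambda_1 = 0.7889, lambda_2 = 15.2111
The function is convex.

1


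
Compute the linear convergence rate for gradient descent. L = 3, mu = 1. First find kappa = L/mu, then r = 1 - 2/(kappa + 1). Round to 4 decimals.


Step 1: Compute the condition number.
kappa = L/mu = 3/1 = 3.0
Step 2: Compute the convergence rate.
r = 1 - 2/(kappa + 1) = 1 - 2*mu/(L + mu) = (L - mu)/(L + mu) = 2/4 = 0.5


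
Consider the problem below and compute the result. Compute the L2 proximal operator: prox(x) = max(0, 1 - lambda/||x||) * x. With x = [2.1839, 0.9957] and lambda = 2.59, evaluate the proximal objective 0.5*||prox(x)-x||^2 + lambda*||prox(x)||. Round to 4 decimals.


Step 1: Compute ||x||.
||x|| = 2.4002
Step 2: Compute scaling factor.
scale = max(0, 1 - 2.59/2.4002) = 0.0
Step 3: prox(x) = [0.0, 0.0]
||prox(x)|| = 0.0
Step 4: Proximal objective.
0.5*||prox-x||^2 = 2.8804
lambda*||prox|| = 0.0
Total = 2.8804


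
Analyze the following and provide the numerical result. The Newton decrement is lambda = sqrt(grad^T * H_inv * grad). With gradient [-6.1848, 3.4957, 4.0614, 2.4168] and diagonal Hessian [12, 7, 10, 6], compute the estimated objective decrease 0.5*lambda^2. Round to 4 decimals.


Step 1: H is diagonal, so H^(-1) * g = [-0.5154, 0.4994, 0.4061, 0.4028].
Step 2: g^T H^(-1) g = sum_i g_i^2 / H_ii
  = (-6.1848)^2/12 + (3.4957)^2/7 + (4.0614)^2/10 + (2.4168)^2/6
  = 3.1876 + 1.7457 + 1.6495 + 0.9735 = 7.5563
Step 3: Objective decrease = 0.5 * g^T H^(-1) g = 3.7782


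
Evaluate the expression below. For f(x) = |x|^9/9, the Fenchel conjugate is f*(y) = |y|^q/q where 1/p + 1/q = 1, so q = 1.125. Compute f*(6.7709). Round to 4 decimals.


The conjugate exponent q satisfies 1/p + 1/q = 1.
p = 9, so q = 9/(9 - 1) = 1.125
|y|^q = 6.7709^1.125 = 8.5996
f*(6.7709) = 8.5996 / 1.125 = 7.6441


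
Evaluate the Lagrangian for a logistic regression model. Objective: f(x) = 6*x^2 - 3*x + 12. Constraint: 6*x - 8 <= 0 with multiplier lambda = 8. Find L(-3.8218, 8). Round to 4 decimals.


Step 1: Evaluate f(x).
f(-3.8218) = 6*(-3.8218)^2 - 3*(-3.8218) + 12 = 111.1023
Step 2: Evaluate g(x).
g(-3.8218) = 6*-3.8218 - 8 = -30.9308
Step 3: Compute Lagrangian.
L = 111.1023 + 8*-30.9308 = -136.3441


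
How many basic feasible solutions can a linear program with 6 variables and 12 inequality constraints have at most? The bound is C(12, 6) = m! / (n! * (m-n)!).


Each vertex corresponds to some choice of n active constraints out of m, so the number of vertices is at most C(m, n) = m! / (n!(m-n)!).
m = 12, n = 6
Numerator: 12 * 11 * 10 * 9 * 8 * 7
Denominator: 6! = 720
C(12, 6) = 924


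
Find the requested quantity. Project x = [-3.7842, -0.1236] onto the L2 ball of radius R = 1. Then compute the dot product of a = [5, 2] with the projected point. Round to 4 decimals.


Step 1: Compute ||x|| (intermediates to 6 decimals).
||x|| = sqrt((-3.7842)^2 + (-0.1236)^2) = 3.786218
Step 2: Project.
Since ||x|| > R, scale = R/||x|| = 1/3.786218 = 0.264116, proj(x) = scale * x
proj(x) = [-0.999468, -0.032645]
Step 3: Dot product.
a^T * proj(x) = 5*(-0.999468) + 2*(-0.032645) = -5.0626


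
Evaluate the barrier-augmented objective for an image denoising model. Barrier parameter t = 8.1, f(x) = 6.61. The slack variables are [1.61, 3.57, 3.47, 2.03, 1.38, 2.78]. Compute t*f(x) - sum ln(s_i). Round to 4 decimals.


Step 1: Compute log-barrier.
ln values: [0.4762, 1.2726, 1.2442, 0.708, 0.3221, 1.0225]
phi = -(0.4762 + 1.2726 + 1.2442 + 0.708 + 0.3221 + 1.0225) = -5.0455
Step 2: Compute augmented objective.
t*f(x) = 8.1*6.61 = 53.541
Total = 53.541 - 5.0455 = 48.4955


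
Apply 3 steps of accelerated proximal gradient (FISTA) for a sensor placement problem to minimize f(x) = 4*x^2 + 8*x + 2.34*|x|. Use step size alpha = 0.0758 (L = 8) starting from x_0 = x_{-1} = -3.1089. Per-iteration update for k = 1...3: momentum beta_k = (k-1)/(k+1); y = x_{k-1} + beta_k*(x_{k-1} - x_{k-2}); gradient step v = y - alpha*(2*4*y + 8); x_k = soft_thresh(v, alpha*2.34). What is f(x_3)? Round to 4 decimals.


FISTA on f(x) = 4*x^2 + 8*x + 2.34*|x|
L = 8, alpha = 0.0758
Iteration 1: beta = 0.0, y = -3.1089 + 0.0*(-3.1089 + 3.1089) = -3.1089
  grad(y) = -16.8712, v = y - alpha*grad = -1.8301
  prox(v) = soft_thresh(-1.8301, 0.1774) = -1.6527
Iteration 2: beta = 0.3333, y = -1.6527 + 0.3333*(-1.6527 + 3.1089) = -1.1673
  grad(y) = -1.3383, v = y - alpha*grad = -1.0658
  prox(v) = soft_thresh(-1.0658, 0.1774) = -0.8885
Iteration 3: beta = 0.5, y = -0.8885 + 0.5*(-0.8885 + 1.6527) = -0.5064
  grad(y) = 3.9491, v = y - alpha*grad = -0.8057
  prox(v) = soft_thresh(-0.8057, 0.1774) = -0.6283
f(x_3) = 4*(-0.6283)^2 + 8*(-0.6283) + 2.34*|-0.6283| = -1.9772


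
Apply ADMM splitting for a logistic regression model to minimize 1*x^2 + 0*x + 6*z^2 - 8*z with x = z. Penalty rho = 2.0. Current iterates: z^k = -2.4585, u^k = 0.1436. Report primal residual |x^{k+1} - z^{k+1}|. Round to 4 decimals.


ADMM iteration with rho = 2.0, z^k = -2.4585, u^k = 0.1436
Step 1: x-update.
Minimize 1*x^2 + 0*x + (2.0/2)*(x + 2.4585 + 0.1436)^2
FOC: (2*1 + 2.0)*x = 0 + 2.0*(-2.4585 - 0.1436)
x^{k+1} = -1.3011
Step 2: z-update.
Minimize 6*z^2 - 8*z + (2.0/2)*(-1.3011 - z + 0.1436)^2
FOC: (2*6 + 2.0)*z = 8 + 2.0*(-1.3011 + 0.1436)
z^{k+1} = 0.4061
Step 3: u-update.
u^{k+1} = 0.1436 - 1.3011 - 0.4061 = -1.5635
Step 4: Primal residual = |-1.3011 - 0.4061| = 1.7071


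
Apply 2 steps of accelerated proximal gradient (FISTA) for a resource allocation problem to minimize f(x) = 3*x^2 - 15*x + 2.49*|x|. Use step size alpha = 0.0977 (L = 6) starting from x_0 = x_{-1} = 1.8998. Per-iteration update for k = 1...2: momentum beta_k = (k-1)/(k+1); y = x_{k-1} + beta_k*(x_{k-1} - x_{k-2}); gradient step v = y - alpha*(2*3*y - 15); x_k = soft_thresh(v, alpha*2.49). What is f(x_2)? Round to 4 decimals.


FISTA on f(x) = 3*x^2 - 15*x + 2.49*|x|
L = 6, alpha = 0.0977
Iteration 1: beta = 0.0, y = 1.8998 + 0.0*(1.8998 - 1.8998) = 1.8998
  grad(y) = -3.6012, v = y - alpha*grad = 2.2516
  prox(v) = soft_thresh(2.2516, 0.2433) = 2.0084
Iteration 2: beta = 0.3333, y = 2.0084 + 0.3333*(2.0084 - 1.8998) = 2.0446
  grad(y) = -2.7327, v = y - alpha*grad = 2.3115
  prox(v) = soft_thresh(2.3115, 0.2433) = 2.0683
f(x_2) = 3*2.0683^2 - 15*2.0683 + 2.49*|2.0683| = -13.0408


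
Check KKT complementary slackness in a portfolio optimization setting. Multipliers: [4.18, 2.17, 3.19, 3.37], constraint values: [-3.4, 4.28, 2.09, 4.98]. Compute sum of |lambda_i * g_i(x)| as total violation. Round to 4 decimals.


KKT complementary slackness check:
lambda_1 * g_1 = 4.18 * -3.4 = -14.212
lambda_2 * g_2 = 2.17 * 4.28 = 9.2876
lambda_3 * g_3 = 3.19 * 2.09 = 6.6671
lambda_4 * g_4 = 3.37 * 4.98 = 16.7826
Total violation = 14.212 + 9.2876 + 6.6671 + 16.7826 = 46.9493


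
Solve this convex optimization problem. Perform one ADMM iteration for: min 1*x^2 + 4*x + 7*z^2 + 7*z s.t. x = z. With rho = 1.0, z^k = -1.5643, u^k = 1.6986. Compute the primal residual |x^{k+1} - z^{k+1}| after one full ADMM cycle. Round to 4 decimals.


ADMM iteration with rho = 1.0, z^k = -1.5643, u^k = 1.6986
Step 1: x-update.
Minimize 1*x^2 + 4*x + (1.0/2)*(x + 1.5643 + 1.6986)^2
FOC: (2*1 + 1.0)*x = -4 + 1.0*(-1.5643 - 1.6986)
x^{k+1} = -2.421
Step 2: z-update.
Minimize 7*z^2 + 7*z + (1.0/2)*(-2.421 - z + 1.6986)^2
FOC: (2*7 + 1.0)*z = -7 + 1.0*(-2.421 + 1.6986)
z^{k+1} = -0.5148
Step 3: u-update.
u^{k+1} = 1.6986 - 2.421 + 0.5148 = -0.2075
Step 4: Primal residual = |-2.421 + 0.5148| = 1.9061


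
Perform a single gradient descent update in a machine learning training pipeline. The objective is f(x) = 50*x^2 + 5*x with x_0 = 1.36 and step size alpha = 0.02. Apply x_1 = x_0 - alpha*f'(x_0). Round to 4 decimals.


We compute the gradient at x_0 and apply the update.
f'(x) = 100*x + 5
f'(1.36) = 100*1.36 + 5 = 141.0
x_1 = 1.36 - 0.02*141.0 = -1.46


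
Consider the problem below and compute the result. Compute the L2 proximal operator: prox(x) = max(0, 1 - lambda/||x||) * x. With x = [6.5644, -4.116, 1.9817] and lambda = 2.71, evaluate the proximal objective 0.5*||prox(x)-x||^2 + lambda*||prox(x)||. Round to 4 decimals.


Step 1: Compute ||x||.
||x|| = 7.9975
Step 2: Compute scaling factor.
scale = max(0, 1 - 2.71/7.9975) = 0.6611
Step 3: prox(x) = [4.34, -2.7213, 1.3102]
||prox(x)|| = 5.2875
Step 4: Proximal objective.
0.5*||prox-x||^2 = 3.6721
lambda*||prox|| = 14.3291
Total = 18.0012


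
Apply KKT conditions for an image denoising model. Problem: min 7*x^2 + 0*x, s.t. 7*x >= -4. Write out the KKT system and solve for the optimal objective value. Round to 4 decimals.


Step 1: Try lambda = 0 (constraint inactive).
Stationarity: 2*7*x + 0 = 0
x* = 0/(2*7) = 0.0
Check constraint: 7*0.0 = 0.0 >= -4 -- satisfied.
Step 2: Compute optimal value.
f(x*) = 7*0.0^2 + 0*0.0 = 0.0


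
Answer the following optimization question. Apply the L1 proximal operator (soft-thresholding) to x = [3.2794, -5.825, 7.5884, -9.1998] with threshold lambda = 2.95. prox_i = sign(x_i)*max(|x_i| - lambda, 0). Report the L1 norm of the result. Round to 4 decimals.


Soft-thresholding with lambda = 2.95:
prox(3.2794) = sign(3.2794)*max(|3.2794| - 2.95, 0) = 0.3294
prox(-5.825) = sign(-5.825)*max(|-5.825| - 2.95, 0) = -2.875
prox(7.5884) = sign(7.5884)*max(|7.5884| - 2.95, 0) = 4.6384
prox(-9.1998) = sign(-9.1998)*max(|-9.1998| - 2.95, 0) = -6.2498
prox(x) = [0.3294, -2.875, 4.6384, -6.2498]
||prox(x)||_1 = 0.3294 + 2.875 + 4.6384 + 6.2498 = 14.0926


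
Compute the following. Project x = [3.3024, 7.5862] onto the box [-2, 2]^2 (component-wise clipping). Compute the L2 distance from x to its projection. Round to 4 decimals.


Project each component onto [-2, 2].
clip(3.3024) = 2.0, clip(7.5862) = 2.0
Projection = [2.0, 2.0]
Squared diffs: [1.6962, 31.2056]
Distance = sqrt(32.9018) = 5.736


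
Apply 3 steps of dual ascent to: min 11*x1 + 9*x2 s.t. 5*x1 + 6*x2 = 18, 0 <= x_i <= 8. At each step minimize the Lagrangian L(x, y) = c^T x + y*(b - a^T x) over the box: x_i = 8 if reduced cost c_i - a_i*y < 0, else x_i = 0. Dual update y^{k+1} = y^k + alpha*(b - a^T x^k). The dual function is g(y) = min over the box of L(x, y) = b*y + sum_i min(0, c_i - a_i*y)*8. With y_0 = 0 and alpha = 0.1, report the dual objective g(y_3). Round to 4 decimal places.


Dual ascent for LP: min 11*x1 + 9*x2, 5*x1 + 6*x2 = 18, 0 <= x_i <= 8
Step 1: y^k = 0.0, reduced costs: (11.0, 9.0)
  x^k = (0.0, 0.0), subgradient = b - a^T x = 18.0
  y^{k+1} = 0.0 + 0.1*18.0 = 1.8
Step 2: y^k = 1.8, reduced costs: (2.0, -1.8)
  x^k = (0.0, 8.0), subgradient = b - a^T x = -30.0
  y^{k+1} = 1.8 + 0.1*-30.0 = -1.2
Step 3: y^k = -1.2, reduced costs: (17.0, 16.2)
  x^k = (0.0, 0.0), subgradient = b - a^T x = 18.0
  y^{k+1} = -1.2 + 0.1*18.0 = 0.6
Dual objective at y_3 = 0.6: reduced costs (8.0, 5.4), box minimizer x = (0.0, 0.0)
g(y_3) = b*y + (c1 - a1*y)*x1 + (c2 - a2*y)*x2 = 18*0.6 + 8.0*0.0 + 5.4*0.0 = 10.8 + 0.0 + 0.0 = 10.8


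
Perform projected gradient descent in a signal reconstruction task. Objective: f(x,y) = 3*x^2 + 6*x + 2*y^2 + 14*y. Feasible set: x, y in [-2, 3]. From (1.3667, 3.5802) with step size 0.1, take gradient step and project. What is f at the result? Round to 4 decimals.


Step 1: Compute gradient at (1.3667, 3.5802).
grad_x = 2*3*1.3667 + 6 = 14.2002
grad_y = 2*2*3.5802 + 14 = 28.3208
Step 2: Gradient step.
x_raw = 1.3667 - 0.1*14.2002 = -0.0533
y_raw = 3.5802 - 0.1*28.3208 = 0.7481
Step 3: Project onto [-2, 3].
x_proj = clip(-0.0533) = -0.0533
y_proj = clip(0.7481) = 0.7481
Step 4: Evaluate f.
f(-0.0533, 0.7481) = 11.2817


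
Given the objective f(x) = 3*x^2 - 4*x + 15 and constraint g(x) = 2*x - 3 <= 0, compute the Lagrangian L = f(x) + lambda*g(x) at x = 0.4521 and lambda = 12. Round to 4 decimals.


Step 1: Evaluate f(x).
f(0.4521) = 3*0.4521^2 - 4*0.4521 + 15 = 13.8048
Step 2: Evaluate g(x).
g(0.4521) = 2*0.4521 - 3 = -2.0958
Step 3: Compute Lagrangian.
L = 13.8048 + 12*-2.0958 = -11.3448


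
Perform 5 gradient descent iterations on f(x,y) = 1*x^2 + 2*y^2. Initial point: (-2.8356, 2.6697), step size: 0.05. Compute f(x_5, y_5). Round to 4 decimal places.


Gradient descent on f(x,y) = 1*x^2 + 2*y^2.
Starting point: (-2.8356, 2.6697), alpha = 0.05
Step 1: grad_x = 2*1*-2.8356 = -5.6712, grad_y = 2*2*2.6697 = 10.6788
  x_1 = -2.8356 - 0.05*-5.6712 = -2.552
  y_1 = 2.6697 - 0.05*10.6788 = 2.1358
Step 2: grad_x = 2*1*-2.552 = -5.1041, grad_y = 2*2*2.1358 = 8.543
  x_2 = -2.552 - 0.05*-5.1041 = -2.2968
  y_2 = 2.1358 - 0.05*8.543 = 1.7086
Step 3: grad_x = 2*1*-2.2968 = -4.5937, grad_y = 2*2*1.7086 = 6.8344
  x_3 = -2.2968 - 0.05*-4.5937 = -2.0672
  y_3 = 1.7086 - 0.05*6.8344 = 1.3669
Step 4: grad_x = 2*1*-2.0672 = -4.1343, grad_y = 2*2*1.3669 = 5.4675
  x_4 = -2.0672 - 0.05*-4.1343 = -1.8604
  y_4 = 1.3669 - 0.05*5.4675 = 1.0935
Step 5: grad_x = 2*1*-1.8604 = -3.7209, grad_y = 2*2*1.0935 = 4.374
  x_5 = -1.8604 - 0.05*-3.7209 = -1.6744
  y_5 = 1.0935 - 0.05*4.374 = 0.8748
f(-1.6744, 0.8748) = 1*(-1.6744)^2 + 2*0.8748^2 = 4.3342


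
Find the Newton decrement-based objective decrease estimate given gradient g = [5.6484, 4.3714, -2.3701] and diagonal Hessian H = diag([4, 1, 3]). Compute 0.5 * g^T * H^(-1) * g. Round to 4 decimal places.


Step 1: H is diagonal, so H^(-1) * g = [1.4121, 4.3714, -0.79].
Step 2: g^T H^(-1) g = sum_i g_i^2 / H_ii
  = (5.6484)^2/4 + (4.3714)^2/1 + (-2.3701)^2/3
  = 7.9761 + 19.1091 + 1.8725 = 28.9577
Step 3: Objective decrease = 0.5 * g^T H^(-1) g = 14.4789


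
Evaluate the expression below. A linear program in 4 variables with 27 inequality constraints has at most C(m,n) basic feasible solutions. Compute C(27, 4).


Each vertex corresponds to some choice of n active constraints out of m, so the number of vertices is at most C(m, n) = m! / (n!(m-n)!).
m = 27, n = 4
Numerator: 27 * 26 * 25 * 24
Denominator: 4! = 24
C(27, 4) = 17550


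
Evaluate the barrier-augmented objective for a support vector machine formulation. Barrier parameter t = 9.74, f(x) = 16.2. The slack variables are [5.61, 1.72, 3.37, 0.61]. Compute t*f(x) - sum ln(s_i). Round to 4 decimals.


Step 1: Compute log-barrier.
ln values: [1.7246, 0.5423, 1.2149, -0.4943]
phi = -(1.7246 + 0.5423 + 1.2149 - 0.4943) = -2.9875
Step 2: Compute augmented objective.
t*f(x) = 9.74*16.2 = 157.788
Total = 157.788 - 2.9875 = 154.8005


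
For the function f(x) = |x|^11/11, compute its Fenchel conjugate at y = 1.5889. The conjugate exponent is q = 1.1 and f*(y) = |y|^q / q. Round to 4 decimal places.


The conjugate exponent q satisfies 1/p + 1/q = 1.
p = 11, so q = 11/(11 - 1) = 1.1
|y|^q = 1.5889^1.1 = 1.6642
f*(1.5889) = 1.6642 / 1.1 = 1.5129


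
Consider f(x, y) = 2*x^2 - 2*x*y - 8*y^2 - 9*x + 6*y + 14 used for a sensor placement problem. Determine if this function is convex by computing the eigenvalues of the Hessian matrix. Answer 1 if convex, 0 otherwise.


The Hessian of f(x,y) = 2*x^2 - 2*x*y - 8*y^2 - 9*x + 6*y + 14 is:
H = [[4, -2], [-2, -16]]
Trace = 4 - 16 = -12
Determinant = 4*-16 - (-2)^2 = -68
Discriminant = (-12)^2 - 4*-68 = 416.0
Eigenvalues: lambda_1 = -16.198, lambda_2 = 4.198
The function is not convex.

0


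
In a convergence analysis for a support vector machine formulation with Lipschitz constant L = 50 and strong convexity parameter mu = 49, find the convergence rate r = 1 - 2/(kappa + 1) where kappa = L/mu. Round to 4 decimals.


Step 1: Compute the condition number.
kappa = L/mu = 50/49 = 1.0204
Step 2: Compute the convergence rate.
r = 1 - 2/(kappa + 1) = 1 - 2*mu/(L + mu) = (L - mu)/(L + mu) = 1/99 = 0.0101


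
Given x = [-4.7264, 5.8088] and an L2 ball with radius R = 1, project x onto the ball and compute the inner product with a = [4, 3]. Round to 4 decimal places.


Step 1: Compute ||x|| (intermediates to 6 decimals).
||x|| = sqrt((-4.7264)^2 + 5.8088^2) = 7.488726
Step 2: Project.
Since ||x|| > R, scale = R/||x|| = 1/7.488726 = 0.133534, proj(x) = scale * x
proj(x) = [-0.631135, 0.775672]
Step 3: Dot product.
a^T * proj(x) = 4*(-0.631135) + 3*0.775672 = -0.1975


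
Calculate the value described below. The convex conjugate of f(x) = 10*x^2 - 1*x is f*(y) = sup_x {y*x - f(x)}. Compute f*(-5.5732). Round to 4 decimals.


f*(y) = sup_x {y*x - a*x^2 - b*x} = sup_x {(y-b)*x - a*x^2}
FOC: (y - b) - 2a*x = 0 => x* = (y - b)/(2a)
x* = (-5.5732 + 1)/(2*10) = -0.2287
f*(-5.5732) = (y-b)^2/(4a) = (-5.5732 + 1)^2/(4*10)
= 20.9142/40 = 0.5229


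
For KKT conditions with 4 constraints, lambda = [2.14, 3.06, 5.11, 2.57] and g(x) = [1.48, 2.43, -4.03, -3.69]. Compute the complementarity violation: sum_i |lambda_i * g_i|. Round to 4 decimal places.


KKT complementary slackness check:
lambda_1 * g_1 = 2.14 * 1.48 = 3.1672
lambda_2 * g_2 = 3.06 * 2.43 = 7.4358
lambda_3 * g_3 = 5.11 * -4.03 = -20.5933
lambda_4 * g_4 = 2.57 * -3.69 = -9.4833
Total violation = 3.1672 + 7.4358 + 20.5933 + 9.4833 = 40.6796


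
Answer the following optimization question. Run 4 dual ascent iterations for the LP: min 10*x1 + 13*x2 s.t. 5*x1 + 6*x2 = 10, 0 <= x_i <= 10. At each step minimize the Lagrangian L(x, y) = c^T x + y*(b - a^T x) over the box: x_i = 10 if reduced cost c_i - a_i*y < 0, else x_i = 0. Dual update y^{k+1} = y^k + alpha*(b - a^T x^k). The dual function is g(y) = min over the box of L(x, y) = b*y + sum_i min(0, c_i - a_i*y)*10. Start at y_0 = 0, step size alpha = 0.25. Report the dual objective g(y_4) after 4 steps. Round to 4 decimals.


Dual ascent for LP: min 10*x1 + 13*x2, 5*x1 + 6*x2 = 10, 0 <= x_i <= 10
Step 1: y^k = 0.0, reduced costs: (10.0, 13.0)
  x^k = (0.0, 0.0), subgradient = b - a^T x = 10.0
  y^{k+1} = 0.0 + 0.25*10.0 = 2.5
Step 2: y^k = 2.5, reduced costs: (-2.5, -2.0)
  x^k = (10.0, 10.0), subgradient = b - a^T x = -100.0
  y^{k+1} = 2.5 + 0.25*-100.0 = -22.5
Step 3: y^k = -22.5, reduced costs: (122.5, 148.0)
  x^k = (0.0, 0.0), subgradient = b - a^T x = 10.0
  y^{k+1} = -22.5 + 0.25*10.0 = -20.0
Step 4: y^k = -20.0, reduced costs: (110.0, 133.0)
  x^k = (0.0, 0.0), subgradient = b - a^T x = 10.0
  y^{k+1} = -20.0 + 0.25*10.0 = -17.5
Dual objective at y_4 = -17.5: reduced costs (97.5, 118.0), box minimizer x = (0.0, 0.0)
g(y_4) = b*y + (c1 - a1*y)*x1 + (c2 - a2*y)*x2 = 10*(-17.5) + 97.5*0.0 + 118.0*0.0 = -175.0 + 0.0 + 0.0 = -175.0


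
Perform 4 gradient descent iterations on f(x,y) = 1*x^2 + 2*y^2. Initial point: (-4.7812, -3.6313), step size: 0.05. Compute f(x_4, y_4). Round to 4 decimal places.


Gradient descent on f(x,y) = 1*x^2 + 2*y^2.
Starting point: (-4.7812, -3.6313), alpha = 0.05
Step 1: grad_x = 2*1*-4.7812 = -9.5624, grad_y = 2*2*-3.6313 = -14.5252
  x_1 = -4.7812 - 0.05*-9.5624 = -4.3031
  y_1 = -3.6313 - 0.05*-14.5252 = -2.905
Step 2: grad_x = 2*1*-4.3031 = -8.6062, grad_y = 2*2*-2.905 = -11.6202
  x_2 = -4.3031 - 0.05*-8.6062 = -3.8728
  y_2 = -2.905 - 0.05*-11.6202 = -2.324
Step 3: grad_x = 2*1*-3.8728 = -7.7455, grad_y = 2*2*-2.324 = -9.2961
  x_3 = -3.8728 - 0.05*-7.7455 = -3.4855
  y_3 = -2.324 - 0.05*-9.2961 = -1.8592
Step 4: grad_x = 2*1*-3.4855 = -6.971, grad_y = 2*2*-1.8592 = -7.4369
  x_4 = -3.4855 - 0.05*-6.971 = -3.1369
  y_4 = -1.8592 - 0.05*-7.4369 = -1.4874
f(-3.1369, -1.4874) = 1*(-3.1369)^2 + 2*(-1.4874)^2 = 14.265


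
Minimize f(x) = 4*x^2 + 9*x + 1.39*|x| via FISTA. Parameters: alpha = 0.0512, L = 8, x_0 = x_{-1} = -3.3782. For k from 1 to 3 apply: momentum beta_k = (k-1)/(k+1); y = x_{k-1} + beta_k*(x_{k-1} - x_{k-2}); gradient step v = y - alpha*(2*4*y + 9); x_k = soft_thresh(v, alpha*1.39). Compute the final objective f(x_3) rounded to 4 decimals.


FISTA on f(x) = 4*x^2 + 9*x + 1.39*|x|
L = 8, alpha = 0.0512
Iteration 1: beta = 0.0, y = -3.3782 + 0.0*(-3.3782 + 3.3782) = -3.3782
  grad(y) = -18.0256, v = y - alpha*grad = -2.4553
  prox(v) = soft_thresh(-2.4553, 0.0712) = -2.3841
Iteration 2: beta = 0.3333, y = -2.3841 + 0.3333*(-2.3841 + 3.3782) = -2.0528
  grad(y) = -7.4221, v = y - alpha*grad = -1.6728
  prox(v) = soft_thresh(-1.6728, 0.0712) = -1.6016
Iteration 3: beta = 0.5, y = -1.6016 + 0.5*(-1.6016 + 2.3841) = -1.2103
  grad(y) = -0.6825, v = y - alpha*grad = -1.1754
  prox(v) = soft_thresh(-1.1754, 0.0712) = -1.1042
f(x_3) = 4*(-1.1042)^2 + 9*(-1.1042) + 1.39*|-1.1042| = -3.5259


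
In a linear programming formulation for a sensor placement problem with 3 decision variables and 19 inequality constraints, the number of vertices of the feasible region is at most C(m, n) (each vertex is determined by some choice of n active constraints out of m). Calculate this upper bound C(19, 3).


Each vertex corresponds to some choice of n active constraints out of m, so the number of vertices is at most C(m, n) = m! / (n!(m-n)!).
m = 19, n = 3
Numerator: 19 * 18 * 17
Denominator: 3! = 6
C(19, 3) = 969


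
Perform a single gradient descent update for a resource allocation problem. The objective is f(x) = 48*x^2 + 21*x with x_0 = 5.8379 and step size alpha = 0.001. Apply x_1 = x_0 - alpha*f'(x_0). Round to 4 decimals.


We compute the gradient at x_0 and apply the update.
f'(x) = 96*x + 21
f'(5.8379) = 96*5.8379 + 21 = 581.4384
x_1 = 5.8379 - 0.001*581.4384 = 5.2565


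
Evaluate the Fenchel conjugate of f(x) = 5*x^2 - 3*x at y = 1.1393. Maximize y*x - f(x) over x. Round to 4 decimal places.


f*(y) = sup_x {y*x - a*x^2 - b*x} = sup_x {(y-b)*x - a*x^2}
FOC: (y - b) - 2a*x = 0 => x* = (y - b)/(2a)
x* = (1.1393 + 3)/(2*5) = 0.4139
f*(1.1393) = (y-b)^2/(4a) = (1.1393 + 3)^2/(4*5)
= 17.1338/20 = 0.8567


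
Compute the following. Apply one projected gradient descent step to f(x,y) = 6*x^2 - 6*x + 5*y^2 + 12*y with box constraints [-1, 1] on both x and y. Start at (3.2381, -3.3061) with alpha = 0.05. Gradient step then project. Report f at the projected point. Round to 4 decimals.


Step 1: Compute gradient at (3.2381, -3.3061).
grad_x = 2*6*3.2381 - 6 = 32.8572
grad_y = 2*5*-3.3061 + 12 = -21.061
Step 2: Gradient step.
x_raw = 3.2381 - 0.05*32.8572 = 1.5952
y_raw = -3.3061 - 0.05*-21.061 = -2.2531
Step 3: Project onto [-1, 1].
x_proj = clip(1.5952) = 1.0
y_proj = clip(-2.2531) = -1.0
Step 4: Evaluate f.
f(1.0, -1.0) = -7.0


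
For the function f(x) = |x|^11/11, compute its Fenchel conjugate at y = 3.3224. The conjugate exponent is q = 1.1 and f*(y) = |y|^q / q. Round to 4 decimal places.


The conjugate exponent q satisfies 1/p + 1/q = 1.
p = 11, so q = 11/(11 - 1) = 1.1
|y|^q = 3.3224^1.1 = 3.7463
f*(3.3224) = 3.7463 / 1.1 = 3.4057


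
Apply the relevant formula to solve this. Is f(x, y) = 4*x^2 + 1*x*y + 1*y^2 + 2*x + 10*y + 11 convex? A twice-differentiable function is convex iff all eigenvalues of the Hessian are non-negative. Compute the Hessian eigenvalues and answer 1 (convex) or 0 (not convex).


The Hessian of f(x,y) = 4*x^2 + 1*x*y + 1*y^2 + 2*x + 10*y + 11 is:
H = [[8, 1], [1, 2]]
Trace = 8 + 2 = 10
Determinant = 8*2 - (1)^2 = 15
Discriminant = (10)^2 - 4*15 = 40.0
Eigenvalues: lambda_1 = 1.8377, lambda_2 = 8.1623
The function is convex.

1


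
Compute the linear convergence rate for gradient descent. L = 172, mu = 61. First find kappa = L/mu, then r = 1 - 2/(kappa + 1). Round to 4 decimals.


Step 1: Compute the condition number.
kappa = L/mu = 172/61 = 2.8197
Step 2: Compute the convergence rate.
r = 1 - 2/(kappa + 1) = 1 - 2*mu/(L + mu) = (L - mu)/(L + mu) = 111/233 = 0.4764


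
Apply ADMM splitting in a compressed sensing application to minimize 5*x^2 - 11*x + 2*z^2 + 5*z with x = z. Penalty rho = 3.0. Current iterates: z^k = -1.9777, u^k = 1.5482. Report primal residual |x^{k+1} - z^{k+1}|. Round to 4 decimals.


ADMM iteration with rho = 3.0, z^k = -1.9777, u^k = 1.5482
Step 1: x-update.
Minimize 5*x^2 - 11*x + (3.0/2)*(x + 1.9777 + 1.5482)^2
FOC: (2*5 + 3.0)*x = 11 + 3.0*(-1.9777 - 1.5482)
x^{k+1} = 0.0325
Step 2: z-update.
Minimize 2*z^2 + 5*z + (3.0/2)*(0.0325 - z + 1.5482)^2
FOC: (2*2 + 3.0)*z = -5 + 3.0*(0.0325 + 1.5482)
z^{k+1} = -0.0368
Step 3: u-update.
u^{k+1} = 1.5482 + 0.0325 + 0.0368 = 1.6175
Step 4: Primal residual = |0.0325 + 0.0368| = 0.0693


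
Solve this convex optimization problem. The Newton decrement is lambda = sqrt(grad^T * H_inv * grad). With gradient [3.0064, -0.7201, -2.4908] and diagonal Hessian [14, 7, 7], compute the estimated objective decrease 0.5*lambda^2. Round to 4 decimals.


Step 1: H is diagonal, so H^(-1) * g = [0.2147, -0.1029, -0.3558].
Step 2: g^T H^(-1) g = sum_i g_i^2 / H_ii
  = (3.0064)^2/14 + (-0.7201)^2/7 + (-2.4908)^2/7
  = 0.6456 + 0.0741 + 0.8863 = 1.606
Step 3: Objective decrease = 0.5 * g^T H^(-1) g = 0.803


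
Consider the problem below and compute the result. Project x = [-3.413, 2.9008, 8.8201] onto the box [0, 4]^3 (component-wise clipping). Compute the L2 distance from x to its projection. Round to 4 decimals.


Project each component onto [0, 4].
clip(-3.413) = 0.0, clip(2.9008) = 2.9008, clip(8.8201) = 4.0
Projection = [0.0, 2.9008, 4.0]
Squared diffs: [11.6486, 0.0, 23.2334]
Distance = sqrt(34.882) = 5.9061


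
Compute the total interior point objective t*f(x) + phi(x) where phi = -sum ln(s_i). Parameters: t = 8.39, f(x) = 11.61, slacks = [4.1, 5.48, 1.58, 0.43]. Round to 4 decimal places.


Step 1: Compute log-barrier.
ln values: [1.411, 1.7011, 0.4574, -0.844]
phi = -(1.411 + 1.7011 + 0.4574 - 0.844) = -2.7255
Step 2: Compute augmented objective.
t*f(x) = 8.39*11.61 = 97.4079
Total = 97.4079 - 2.7255 = 94.6824


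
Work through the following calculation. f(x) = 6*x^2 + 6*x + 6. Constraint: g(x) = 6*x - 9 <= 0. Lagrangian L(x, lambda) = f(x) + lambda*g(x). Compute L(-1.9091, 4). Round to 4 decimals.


Step 1: Evaluate f(x).
f(-1.9091) = 6*(-1.9091)^2 + 6*(-1.9091) + 6 = 16.4134
Step 2: Evaluate g(x).
g(-1.9091) = 6*-1.9091 - 9 = -20.4546
Step 3: Compute Lagrangian.
L = 16.4134 + 4*-20.4546 = -65.405


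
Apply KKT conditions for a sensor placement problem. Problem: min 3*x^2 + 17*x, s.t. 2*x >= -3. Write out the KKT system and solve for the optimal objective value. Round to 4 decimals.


Step 1: Try lambda = 0 (constraint inactive).
x_unc = -17/(2*3) = -2.8333
Check: 2*-2.8333 = -5.6666 < -3 -- violated!
Step 2: Constraint must be active: 2*x = -3
x* = -3/2 = -1.5
lambda = (2*3*(-1.5) + 17)/2 = 4.0
Step 3: Compute optimal value.
f(x*) = 3*(-1.5)^2 + 17*(-1.5) = -18.75


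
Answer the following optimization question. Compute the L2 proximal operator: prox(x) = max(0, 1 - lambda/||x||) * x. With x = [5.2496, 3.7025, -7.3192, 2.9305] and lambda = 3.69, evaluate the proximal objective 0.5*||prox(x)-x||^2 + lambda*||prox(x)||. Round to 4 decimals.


Step 1: Compute ||x||.
||x|| = 10.1698
Step 2: Compute scaling factor.
scale = max(0, 1 - 3.69/10.1698) = 0.6372
Step 3: prox(x) = [3.3448, 2.3591, -4.6635, 1.8672]
||prox(x)|| = 6.4798
Step 4: Proximal objective.
0.5*||prox-x||^2 = 6.8081
lambda*||prox|| = 23.9105
Total = 30.7186


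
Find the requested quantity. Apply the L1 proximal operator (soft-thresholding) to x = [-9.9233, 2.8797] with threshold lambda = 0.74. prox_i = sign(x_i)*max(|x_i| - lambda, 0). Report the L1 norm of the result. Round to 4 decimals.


Soft-thresholding with lambda = 0.74:
prox(-9.9233) = sign(-9.9233)*max(|-9.9233| - 0.74, 0) = -9.1833
prox(2.8797) = sign(2.8797)*max(|2.8797| - 0.74, 0) = 2.1397
prox(x) = [-9.1833, 2.1397]
||prox(x)||_1 = 9.1833 + 2.1397 = 11.323


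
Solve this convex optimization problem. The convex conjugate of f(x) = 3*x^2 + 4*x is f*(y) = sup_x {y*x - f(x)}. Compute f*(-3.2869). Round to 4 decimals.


f*(y) = sup_x {y*x - a*x^2 - b*x} = sup_x {(y-b)*x - a*x^2}
FOC: (y - b) - 2a*x = 0 => x* = (y - b)/(2a)
x* = (-3.2869 - 4)/(2*3) = -1.2145
f*(-3.2869) = (y-b)^2/(4a) = (-3.2869 - 4)^2/(4*3)
= 53.0989/12 = 4.4249


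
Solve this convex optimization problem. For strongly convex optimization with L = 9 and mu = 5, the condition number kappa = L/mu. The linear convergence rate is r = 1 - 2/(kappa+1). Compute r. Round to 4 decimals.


Step 1: Compute the condition number.
kappa = L/mu = 9/5 = 1.8
Step 2: Compute the convergence rate.
r = 1 - 2/(kappa + 1) = 1 - 2*mu/(L + mu) = (L - mu)/(L + mu) = 4/14 = 0.2857


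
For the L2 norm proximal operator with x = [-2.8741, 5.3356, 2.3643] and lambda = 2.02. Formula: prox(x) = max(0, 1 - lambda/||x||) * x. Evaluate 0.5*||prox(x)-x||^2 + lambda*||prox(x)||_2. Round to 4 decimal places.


Step 1: Compute ||x||.
||x|| = 6.5053
Step 2: Compute scaling factor.
scale = max(0, 1 - 2.02/6.5053) = 0.6895
Step 3: prox(x) = [-1.9816, 3.6788, 1.6301]
||prox(x)|| = 4.4853
Step 4: Proximal objective.
0.5*||prox-x||^2 = 2.0402
lambda*||prox|| = 9.0603
Total = 11.1005


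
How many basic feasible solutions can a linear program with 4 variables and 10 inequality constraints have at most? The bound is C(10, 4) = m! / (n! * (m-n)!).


Each vertex corresponds to some choice of n active constraints out of m, so the number of vertices is at most C(m, n) = m! / (n!(m-n)!).
m = 10, n = 4
Numerator: 10 * 9 * 8 * 7
Denominator: 4! = 24
C(10, 4) = 210


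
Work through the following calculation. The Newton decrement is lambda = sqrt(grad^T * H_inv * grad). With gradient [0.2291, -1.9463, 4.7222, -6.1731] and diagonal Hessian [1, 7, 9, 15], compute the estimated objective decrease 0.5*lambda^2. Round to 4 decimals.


Step 1: H is diagonal, so H^(-1) * g = [0.2291, -0.278, 0.5247, -0.4115].
Step 2: g^T H^(-1) g = sum_i g_i^2 / H_ii
  = (0.2291)^2/1 + (-1.9463)^2/7 + (4.7222)^2/9 + (-6.1731)^2/15
  = 0.0525 + 0.5412 + 2.4777 + 2.5405 = 5.6118
Step 3: Objective decrease = 0.5 * g^T H^(-1) g = 2.8059


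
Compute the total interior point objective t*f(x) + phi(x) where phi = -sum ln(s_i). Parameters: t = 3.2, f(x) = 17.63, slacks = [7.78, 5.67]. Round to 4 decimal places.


Step 1: Compute log-barrier.
ln values: [2.0516, 1.7352]
phi = -(2.0516 + 1.7352) = -3.7867
Step 2: Compute augmented objective.
t*f(x) = 3.2*17.63 = 56.416
Total = 56.416 - 3.7867 = 52.6293


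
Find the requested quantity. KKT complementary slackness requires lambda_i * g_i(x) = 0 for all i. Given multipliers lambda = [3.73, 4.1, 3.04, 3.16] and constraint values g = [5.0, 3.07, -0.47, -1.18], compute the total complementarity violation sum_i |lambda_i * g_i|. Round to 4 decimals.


KKT complementary slackness check:
lambda_1 * g_1 = 3.73 * 5.0 = 18.65
lambda_2 * g_2 = 4.1 * 3.07 = 12.587
lambda_3 * g_3 = 3.04 * -0.47 = -1.4288
lambda_4 * g_4 = 3.16 * -1.18 = -3.7288
Total violation = 18.65 + 12.587 + 1.4288 + 3.7288 = 36.3946


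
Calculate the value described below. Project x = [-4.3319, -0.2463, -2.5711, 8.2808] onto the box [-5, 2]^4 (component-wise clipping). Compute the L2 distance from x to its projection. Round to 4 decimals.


Project each component onto [-5, 2].
clip(-4.3319) = -4.3319, clip(-0.2463) = -0.2463, clip(-2.5711) = -2.5711, clip(8.2808) = 2.0
Projection = [-4.3319, -0.2463, -2.5711, 2.0]
Squared diffs: [0.0, 0.0, 0.0, 39.4484]
Distance = sqrt(39.4484) = 6.2808


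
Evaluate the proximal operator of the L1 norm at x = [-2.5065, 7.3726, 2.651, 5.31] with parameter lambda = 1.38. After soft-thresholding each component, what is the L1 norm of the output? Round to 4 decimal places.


Soft-thresholding with lambda = 1.38:
prox(-2.5065) = sign(-2.5065)*max(|-2.5065| - 1.38, 0) = -1.1265
prox(7.3726) = sign(7.3726)*max(|7.3726| - 1.38, 0) = 5.9926
prox(2.651) = sign(2.651)*max(|2.651| - 1.38, 0) = 1.271
prox(5.31) = sign(5.31)*max(|5.31| - 1.38, 0) = 3.93
prox(x) = [-1.1265, 5.9926, 1.271, 3.93]
||prox(x)||_1 = 1.1265 + 5.9926 + 1.271 + 3.93 = 12.3201


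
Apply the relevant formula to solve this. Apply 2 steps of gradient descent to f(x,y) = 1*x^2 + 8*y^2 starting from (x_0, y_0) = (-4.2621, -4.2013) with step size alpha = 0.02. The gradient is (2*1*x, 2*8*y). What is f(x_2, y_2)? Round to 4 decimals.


Gradient descent on f(x,y) = 1*x^2 + 8*y^2.
Starting point: (-4.2621, -4.2013), alpha = 0.02
Step 1: grad_x = 2*1*-4.2621 = -8.5242, grad_y = 2*8*-4.2013 = -67.2208
  x_1 = -4.2621 - 0.02*-8.5242 = -4.0916
  y_1 = -4.2013 - 0.02*-67.2208 = -2.8569
Step 2: grad_x = 2*1*-4.0916 = -8.1832, grad_y = 2*8*-2.8569 = -45.7101
  x_2 = -4.0916 - 0.02*-8.1832 = -3.928
  y_2 = -2.8569 - 0.02*-45.7101 = -1.9427
f(-3.928, -1.9427) = 1*(-3.928)^2 + 8*(-1.9427)^2 = 45.6209


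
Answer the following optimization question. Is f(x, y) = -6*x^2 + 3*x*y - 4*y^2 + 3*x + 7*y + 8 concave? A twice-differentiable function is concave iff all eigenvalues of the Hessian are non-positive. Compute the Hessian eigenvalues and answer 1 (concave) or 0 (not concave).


The Hessian of f(x,y) = -6*x^2 + 3*x*y - 4*y^2 + 3*x + 7*y + 8 is:
H = [[-12, 3], [3, -8]]
Trace = -12 - 8 = -20
Determinant = -12*-8 - (3)^2 = 87
Discriminant = (-20)^2 - 4*87 = 52.0
Eigenvalues: lambda_1 = -13.6056, lambda_2 = -6.3944
The function is concave.

1


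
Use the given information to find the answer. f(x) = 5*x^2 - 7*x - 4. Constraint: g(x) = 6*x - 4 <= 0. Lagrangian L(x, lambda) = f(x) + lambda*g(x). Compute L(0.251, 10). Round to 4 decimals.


Step 1: Evaluate f(x).
f(0.251) = 5*0.251^2 - 7*0.251 - 4 = -5.442
Step 2: Evaluate g(x).
g(0.251) = 6*0.251 - 4 = -2.494
Step 3: Compute Lagrangian.
L = -5.442 + 10*-2.494 = -30.382


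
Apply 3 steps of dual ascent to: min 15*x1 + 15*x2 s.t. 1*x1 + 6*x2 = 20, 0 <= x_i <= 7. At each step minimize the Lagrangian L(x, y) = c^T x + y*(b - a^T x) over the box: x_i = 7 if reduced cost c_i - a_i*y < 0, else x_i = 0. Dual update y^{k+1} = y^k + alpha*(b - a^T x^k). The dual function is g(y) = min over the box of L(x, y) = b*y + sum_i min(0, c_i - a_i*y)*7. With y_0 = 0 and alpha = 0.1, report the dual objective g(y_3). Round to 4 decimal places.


Dual ascent for LP: min 15*x1 + 15*x2, 1*x1 + 6*x2 = 20, 0 <= x_i <= 7
Step 1: y^k = 0.0, reduced costs: (15.0, 15.0)
  x^k = (0.0, 0.0), subgradient = b - a^T x = 20.0
  y^{k+1} = 0.0 + 0.1*20.0 = 2.0
Step 2: y^k = 2.0, reduced costs: (13.0, 3.0)
  x^k = (0.0, 0.0), subgradient = b - a^T x = 20.0
  y^{k+1} = 2.0 + 0.1*20.0 = 4.0
Step 3: y^k = 4.0, reduced costs: (11.0, -9.0)
  x^k = (0.0, 7.0), subgradient = b - a^T x = -22.0
  y^{k+1} = 4.0 + 0.1*-22.0 = 1.8
Dual objective at y_3 = 1.8: reduced costs (13.2, 4.2), box minimizer x = (0.0, 0.0)
g(y_3) = b*y + (c1 - a1*y)*x1 + (c2 - a2*y)*x2 = 20*1.8 + 13.2*0.0 + 4.2*0.0 = 36.0 + 0.0 + 0.0 = 36.0


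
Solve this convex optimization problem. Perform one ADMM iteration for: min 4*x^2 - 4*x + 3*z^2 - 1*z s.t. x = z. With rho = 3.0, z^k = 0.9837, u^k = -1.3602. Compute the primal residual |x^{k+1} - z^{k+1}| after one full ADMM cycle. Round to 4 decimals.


ADMM iteration with rho = 3.0, z^k = 0.9837, u^k = -1.3602
Step 1: x-update.
Minimize 4*x^2 - 4*x + (3.0/2)*(x - 0.9837 - 1.3602)^2
FOC: (2*4 + 3.0)*x = 4 + 3.0*(0.9837 + 1.3602)
x^{k+1} = 1.0029
Step 2: z-update.
Minimize 3*z^2 - 1*z + (3.0/2)*(1.0029 - z - 1.3602)^2
FOC: (2*3 + 3.0)*z = 1 + 3.0*(1.0029 - 1.3602)
z^{k+1} = -0.008
Step 3: u-update.
u^{k+1} = -1.3602 + 1.0029 + 0.008 = -0.3493
Step 4: Primal residual = |1.0029 + 0.008| = 1.0109


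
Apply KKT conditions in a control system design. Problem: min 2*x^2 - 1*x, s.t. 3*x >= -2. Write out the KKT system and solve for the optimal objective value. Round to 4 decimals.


Step 1: Try lambda = 0 (constraint inactive).
Stationarity: 2*2*x - 1 = 0
x* = 1/(2*2) = 0.25
Check constraint: 3*0.25 = 0.75 >= -2 -- satisfied.
Step 2: Compute optimal value.
f(x*) = 2*0.25^2 - 1*0.25 = -0.125


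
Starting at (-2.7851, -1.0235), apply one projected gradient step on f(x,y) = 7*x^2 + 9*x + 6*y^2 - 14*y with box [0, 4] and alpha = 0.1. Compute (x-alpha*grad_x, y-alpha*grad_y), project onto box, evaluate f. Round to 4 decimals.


Step 1: Compute gradient at (-2.7851, -1.0235).
grad_x = 2*7*-2.7851 + 9 = -29.9914
grad_y = 2*6*-1.0235 - 14 = -26.282
Step 2: Gradient step.
x_raw = -2.7851 - 0.1*-29.9914 = 0.214
y_raw = -1.0235 - 0.1*-26.282 = 1.6047
Step 3: Project onto [0, 4].
x_proj = clip(0.214) = 0.214
y_proj = clip(1.6047) = 1.6047
Step 4: Evaluate f.
f(0.214, 1.6047) = -4.7684


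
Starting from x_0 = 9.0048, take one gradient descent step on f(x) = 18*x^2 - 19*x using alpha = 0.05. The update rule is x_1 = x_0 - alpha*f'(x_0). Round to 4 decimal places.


We compute the gradient at x_0 and apply the update.
f'(x) = 36*x - 19
f'(9.0048) = 36*9.0048 - 19 = 305.1728
x_1 = 9.0048 - 0.05*305.1728 = -6.2538


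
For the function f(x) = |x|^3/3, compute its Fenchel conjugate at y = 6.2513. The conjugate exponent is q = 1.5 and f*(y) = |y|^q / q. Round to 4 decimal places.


The conjugate exponent q satisfies 1/p + 1/q = 1.
p = 3, so q = 3/(3 - 1) = 1.5
|y|^q = 6.2513^1.5 = 15.6299
f*(6.2513) = 15.6299 / 1.5 = 10.4199


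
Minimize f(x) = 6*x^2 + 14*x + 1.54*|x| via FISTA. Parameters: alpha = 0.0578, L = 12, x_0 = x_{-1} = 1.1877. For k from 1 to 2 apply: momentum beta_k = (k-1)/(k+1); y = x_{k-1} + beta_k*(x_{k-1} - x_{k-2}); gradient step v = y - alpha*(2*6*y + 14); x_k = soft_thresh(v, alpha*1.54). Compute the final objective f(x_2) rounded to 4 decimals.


FISTA on f(x) = 6*x^2 + 14*x + 1.54*|x|
L = 12, alpha = 0.0578
Iteration 1: beta = 0.0, y = 1.1877 + 0.0*(1.1877 - 1.1877) = 1.1877
  grad(y) = 28.2524, v = y - alpha*grad = -0.4453
  prox(v) = soft_thresh(-0.4453, 0.089) = -0.3563
Iteration 2: beta = 0.3333, y = -0.3563 + 0.3333*(-0.3563 - 1.1877) = -0.8709
  grad(y) = 3.5488, v = y - alpha*grad = -1.0761
  prox(v) = soft_thresh(-1.0761, 0.089) = -0.987
f(x_2) = 6*(-0.987)^2 + 14*(-0.987) + 1.54*|-0.987| = -6.453
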